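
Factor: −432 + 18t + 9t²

9(t + 8)(t − 6)

Pull out the common factor 9, then factor the remaining trinomial.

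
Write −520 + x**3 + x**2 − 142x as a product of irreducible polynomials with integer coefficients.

(x + 10)(x + 4)(x − 13)

Trying the rational-root candidates, x = −10 is a root, giving the factor (x + 10) and quotient x**2 − 9x − 52.
The remaining quadratic factors as (x − 13)(x + 4).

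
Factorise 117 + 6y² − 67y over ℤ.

Need a pair with product 6·117 = 702 and sum −67: that's −13 and −54.
Split the middle term: 6y² − 13y − 54y + 117 = y(6y − 13) − 9(6y − 13).

(6y − 13)(y − 9)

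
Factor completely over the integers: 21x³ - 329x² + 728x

7x(3x - 8)(x - 13)

Pull out the common factor 7x, then factor the remaining trinomial.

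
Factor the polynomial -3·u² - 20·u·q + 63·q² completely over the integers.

Group: -u·(3·u - 7·q) - 9·q·(3·u - 7·q); both groups contain (3·u - 7·q).

-(3·u - 7·q)·(u + 9·q)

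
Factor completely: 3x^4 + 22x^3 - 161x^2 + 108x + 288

(3x - 8)(x + 1)(x + 12)(x - 3)

Testing divisors of the constant over divisors of the leading coefficient, x = -12 is a root, so (x + 12) divides it; the quotient is 3x^3 - 14x^2 + 7x + 24.
Next, x = 8/3 is a root, so (3x - 8) is a factor; dividing leaves x^2 - 2x - 3.
The remaining quadratic factors as (x + 1)(x - 3).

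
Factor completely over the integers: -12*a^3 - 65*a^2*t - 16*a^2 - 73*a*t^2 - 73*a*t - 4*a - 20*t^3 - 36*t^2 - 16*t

Group: a*(-12*a^2 - 53*a*t - 4*a - 20*t^2 - 16*t) + (t + 1)*(-12*a^2 - 53*a*t - 4*a - 20*t^2 - 16*t); both groups contain (-12*a^2 - 53*a*t - 4*a - 20*t^2 - 16*t), so (a + t + 1) is a factor with cofactor -12*a^2 - 53*a*t - 4*a - 20*t^2 - 16*t.
The cofactor groups again: -12*a^2 - 53*a*t - 4*a - 20*t^2 - 16*t = -a*(12*a + 5*t + 4) - 4*t*(12*a + 5*t + 4); both groups contain (12*a + 5*t + 4), giving -(a + 4*t)*(12*a + 5*t + 4).

-(12*a + 5*t + 4)*(a + 4*t)*(a + t + 1)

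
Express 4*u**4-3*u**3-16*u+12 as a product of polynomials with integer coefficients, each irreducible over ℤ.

Group as (4*u**4-16*u) + (-3*u**3+12) = 4*u*(u**3-4) - 3*(u**3-4).
Both groups share the factor (u**3-4).

(4*u-3)*(u**3-4)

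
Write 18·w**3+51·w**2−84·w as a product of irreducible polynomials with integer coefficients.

3·w·(6·w−7)·(w+4)

Pull out the common factor 3·w, then factor the remaining trinomial.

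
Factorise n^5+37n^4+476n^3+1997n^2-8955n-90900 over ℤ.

(n+12)(n+15)(n-5)(n^2+15n+101)

Trying the rational-root candidates, n = -12 is a root, giving the factor (n+12) and quotient n^4+25n^3+176n^2-115n-7575.
Then n = -15 is a root, so (n+15) divides it; the quotient is n^3+10n^2+26n-505.
Then n = 5 is a root, giving the factor (n-5) and quotient n^2+15n+101.
The quadratic n^2+15n+101 has discriminant -179 < 0 and is irreducible over ℤ.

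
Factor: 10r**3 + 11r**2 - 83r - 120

(2r + 5)(5r + 8)(r - 3)

By the rational root theorem, r = -8/5 is a root, so (5r + 8) divides it; the quotient is 2r**2 - r - 15.
The remaining quadratic factors as (2r + 5)(r - 3).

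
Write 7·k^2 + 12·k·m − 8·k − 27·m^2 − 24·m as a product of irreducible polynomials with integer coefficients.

(7·k − 9·m − 8)·(k + 3·m)

Group: k·(7·k − 9·m − 8) + 3·m·(7·k − 9·m − 8); both groups contain (7·k − 9·m − 8).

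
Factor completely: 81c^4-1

(3c+1)(3c-1)(9c^2+1)

(3c)⁴ − (1)⁴ = ((3c)² − (1)²)((3c)² + (1)²); the first factor splits again, the second (9c^2+1) is irreducible.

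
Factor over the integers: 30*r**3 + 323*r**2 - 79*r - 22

(5*r - 2)*(6*r + 1)*(r + 11)

Testing divisors of the constant over divisors of the leading coefficient, r = -1/6 is a root, so (6*r + 1) is a factor; dividing leaves 5*r**2 + 53*r - 22.
The remaining quadratic factors as (5*r - 2)(r + 11).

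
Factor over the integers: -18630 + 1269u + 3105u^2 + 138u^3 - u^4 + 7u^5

(7u - 15)(u + 3)(u + 6)(u^2 - 7u + 69)

By the rational root theorem, u = -6 is a root, so (u + 6) divides it; the quotient is 7u^4 - 43u^3 + 396u^2 + 729u - 3105.
Continuing, u = -3 is a root, so (u + 3) divides it; the quotient is 7u^3 - 64u^2 + 588u - 1035.
Then u = 15/7 is a root, so (7u - 15) is a factor; dividing leaves u^2 - 7u + 69.
The quadratic u^2 - 7u + 69 has discriminant -227 < 0 and is irreducible over ℤ.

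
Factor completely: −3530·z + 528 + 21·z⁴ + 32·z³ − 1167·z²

Among the possible rational roots, z = 8 is a root, so (z − 8) is a factor; dividing leaves 21·z³ + 200·z² + 433·z − 66.
Then z = 1/7 is a root, giving the factor (7·z − 1) and quotient 3·z² + 29·z + 66.
The remaining quadratic factors as (3·z + 11)(z + 6).

(3·z + 11)·(7·z − 1)·(z + 6)·(z − 8)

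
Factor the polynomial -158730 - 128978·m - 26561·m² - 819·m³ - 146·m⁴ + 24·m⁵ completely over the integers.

By the rational root theorem, m = 15 is a root, so (m - 15) is a factor; dividing leaves 24·m⁴ + 214·m³ + 2391·m² + 9304·m + 10582.
Next, m = -11/4 is a root, so (4·m + 11) is a factor; dividing leaves 6·m³ + 37·m² + 496·m + 962.
Then m = -13/6 is a root, giving the factor (6·m + 13) and quotient m² + 4·m + 74.
The quadratic m² + 4·m + 74 has discriminant -280 < 0 and is irreducible over ℤ.

(4·m + 11)·(6·m + 13)·(m - 15)·(m² + 4·m + 74)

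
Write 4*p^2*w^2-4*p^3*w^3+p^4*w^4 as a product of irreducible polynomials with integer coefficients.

Pull out the common factor p^2*w^2, leaving p^2*w^2-4*p*w+4.
Recognize a perfect-square trinomial with the parts p*w and 2.

p^2*w^2*(p*w-2)^2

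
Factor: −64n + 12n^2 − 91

Need a pair with product 12·(−91) = −1092 and sum −64: that's −78 and 14.
Split the middle term: 12n^2 − 78n + 14n − 91 = 6n(2n − 13) + 7(2n − 13).

(2n − 13)(6n + 7)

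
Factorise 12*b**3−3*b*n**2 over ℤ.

Factor out 3*b, leaving 4*b**2−n**2, which is a difference of two squares.

3*b*(2*b+n)*(2*b−n)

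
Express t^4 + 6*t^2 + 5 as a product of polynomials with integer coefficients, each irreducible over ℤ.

Substitute u = t^2 to get a quadratic in u, then factor.
t^2 + 5 is irreducible over ℤ (always positive, so no real roots).
t^2 + 1 is irreducible over ℤ (sum of squares).

(t^2 + 1)*(t^2 + 5)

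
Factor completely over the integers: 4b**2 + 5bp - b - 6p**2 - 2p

Group: 4b(b + 2p) + (-3p - 1)(b + 2p); both groups contain (b + 2p).

(4b - 3p - 1)(b + 2p)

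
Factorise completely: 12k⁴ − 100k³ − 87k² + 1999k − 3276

(2k + 9)(2k − 13)(3k − 7)(k − 4)

Among the possible rational roots, k = 4 is a root, giving the factor (k − 4) and quotient 12k³ − 52k² − 295k + 819.
Then k = −9/2 is a root, so (2k + 9) is a factor; dividing leaves 6k² − 53k + 91.
The remaining quadratic factors as (3k − 7)(2k − 13).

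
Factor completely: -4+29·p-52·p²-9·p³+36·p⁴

(3·p+4)·(3·p-1)·(4·p-1)·(p-1)

Testing divisors of the constant over divisors of the leading coefficient, p = 1/4 is a root, so (4·p-1) divides it; the quotient is 9·p³-13·p+4.
Then p = -4/3 is a root, so (3·p+4) divides it; the quotient is 3·p²-4·p+1.
The remaining quadratic factors as (p-1)(3·p-1).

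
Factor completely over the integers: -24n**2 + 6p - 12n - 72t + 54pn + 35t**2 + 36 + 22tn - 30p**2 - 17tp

(7t + 5p - 4n - 6)(5t - 6p + 6n - 6)

Group: 7t(5t - 6p + 6n - 6) + (5p - 4n - 6)(5t - 6p + 6n - 6); both groups contain (5t - 6p + 6n - 6).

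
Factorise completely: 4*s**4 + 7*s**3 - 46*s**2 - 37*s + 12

Testing divisors of the constant over divisors of the leading coefficient, s = -1 is a root, giving the factor (s + 1) and quotient 4*s**3 + 3*s**2 - 49*s + 12.
Continuing, s = -4 is a root, giving the factor (s + 4) and quotient 4*s**2 - 13*s + 3.
The remaining quadratic factors as (4*s - 1)(s - 3).

(4*s - 1)*(s + 1)*(s + 4)*(s - 3)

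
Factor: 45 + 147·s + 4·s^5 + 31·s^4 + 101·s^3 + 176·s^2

(4·s + 3)·(s + 1)·(s + 3)·(s^2 + 3·s + 5)

Trying the rational-root candidates, s = −3/4 is a root, giving the factor (4·s + 3) and quotient s^4 + 7·s^3 + 20·s^2 + 29·s + 15.
Continuing, s = −1 is a root, so (s + 1) divides it; the quotient is s^3 + 6·s^2 + 14·s + 15.
Next, s = −3 is a root, so (s + 3) divides it; the quotient is s^2 + 3·s + 5.
The quadratic s^2 + 3·s + 5 has discriminant −11 < 0 and is irreducible over ℤ.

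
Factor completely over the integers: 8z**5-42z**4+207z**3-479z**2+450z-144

(2z-3)(4z-3)(z-1)(z**2-2z+16)

Trying the rational-root candidates, z = 1 is a root, so (z-1) divides it; the quotient is 8z**4-34z**3+173z**2-306z+144.
Continuing, z = 3/2 is a root, giving the factor (2z-3) and quotient 4z**3-11z**2+70z-48.
Then z = 3/4 is a root, so (4z-3) is a factor; dividing leaves z**2-2z+16.
The quadratic z**2-2z+16 has discriminant -60 < 0 and is irreducible over ℤ.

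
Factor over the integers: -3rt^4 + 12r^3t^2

Factor out 3rt^2, leaving 4r^2 - t^2, which is a difference of two squares.

3rt^2(2r + t)(2r - t)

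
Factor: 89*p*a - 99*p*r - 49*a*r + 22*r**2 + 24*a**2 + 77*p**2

(7*p + 3*a - 2*r)*(11*p + 8*a - 11*r)

Group: 11*p*(7*p + 3*a - 2*r) + (8*a - 11*r)*(7*p + 3*a - 2*r); both groups contain (7*p + 3*a - 2*r).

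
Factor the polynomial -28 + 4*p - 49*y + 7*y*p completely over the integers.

Group as (7*y*p - 49*y) + (4*p - 28) = 7*y*(p - 7) + 4*(p - 7).
Both groups share the factor (p - 7).

(7*y + 4)*(p - 7)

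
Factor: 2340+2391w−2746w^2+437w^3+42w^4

Trying the rational-root candidates, w = 13/6 is a root, so (6w−13) is a factor; dividing leaves 7w^3+88w^2−267w−180.
Continuing, w = −15 is a root, so (w+15) is a factor; dividing leaves 7w^2−17w−12.
The remaining quadratic factors as (w−3)(7w+4).

(6w−13)(7w+4)(w+15)(w−3)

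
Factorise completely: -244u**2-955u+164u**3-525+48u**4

By the rational root theorem, u = 5/2 is a root, giving the factor (2u-5) and quotient 24u**3+142u**2+233u+105.
Continuing, u = -7/2 is a root, so (2u+7) divides it; the quotient is 12u**2+29u+15.
The remaining quadratic factors as (3u+5)(4u+3).

(2u+7)(2u-5)(3u+5)(4u+3)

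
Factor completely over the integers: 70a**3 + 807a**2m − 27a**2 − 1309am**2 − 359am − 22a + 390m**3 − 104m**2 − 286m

(14a − 15m − 11)(5a − 2m + 2)(a + 13m)

Group: 14a(5a**2 + 63am + 2a − 26m**2 + 26m) + (−15m − 11)(5a**2 + 63am + 2a − 26m**2 + 26m); both groups contain (5a**2 + 63am + 2a − 26m**2 + 26m), so (14a − 15m − 11) is a factor with cofactor 5a**2 + 63am + 2a − 26m**2 + 26m.
The cofactor groups again: 5a**2 + 63am + 2a − 26m**2 + 26m = a(5a − 2m + 2) + 13m(5a − 2m + 2); both groups contain (5a − 2m + 2), giving (a + 13m)(5a − 2m + 2).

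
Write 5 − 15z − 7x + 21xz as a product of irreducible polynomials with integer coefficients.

(3z − 1)(7x − 5)

Group as (21xz − 7x) + (−15z + 5) = 7x(3z − 1) − 5(3z − 1).
Both groups share the factor (3z − 1).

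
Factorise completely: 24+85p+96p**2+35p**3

Among the possible rational roots, p = -1 is a root, giving the factor (p+1) and quotient 35p**2+61p+24.
The remaining quadratic factors as (5p+3)(7p+8).

(5p+3)(7p+8)(p+1)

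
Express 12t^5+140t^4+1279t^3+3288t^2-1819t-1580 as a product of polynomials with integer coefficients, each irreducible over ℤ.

By the rational root theorem, t = -4 is a root, so (t+4) is a factor; dividing leaves 12t^4+92t^3+911t^2-356t-395.
Continuing, t = -1/2 is a root, giving the factor (2t+1) and quotient 6t^3+43t^2+434t-395.
Then t = 5/6 is a root, so (6t-5) is a factor; dividing leaves t^2+8t+79.
The quadratic t^2+8t+79 has discriminant -252 < 0 and is irreducible over ℤ.

(2t+1)(6t-5)(t+4)(t^2+8t+79)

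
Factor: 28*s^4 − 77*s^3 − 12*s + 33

(4*s − 11)*(7*s^3 − 3)

Group as (28*s^4 − 12*s) + (−77*s^3 + 33) = 4*s*(7*s^3 − 3) − 11*(7*s^3 − 3).
Both groups share the factor (7*s^3 − 3).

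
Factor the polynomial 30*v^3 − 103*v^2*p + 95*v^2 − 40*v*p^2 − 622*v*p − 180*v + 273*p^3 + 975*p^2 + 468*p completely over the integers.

Group: 2*v*(15*v^2 − 74*v*p − 20*v + 91*p^2 + 52*p) + (3*p + 9)*(15*v^2 − 74*v*p − 20*v + 91*p^2 + 52*p); both groups contain (15*v^2 − 74*v*p − 20*v + 91*p^2 + 52*p), so (2*v + 3*p + 9) is a factor with cofactor 15*v^2 − 74*v*p − 20*v + 91*p^2 + 52*p.
The cofactor groups again: 15*v^2 − 74*v*p − 20*v + 91*p^2 + 52*p = 3*v*(5*v − 13*p) + (−7*p − 4)*(5*v − 13*p); both groups contain (5*v − 13*p), giving (3*v − 7*p − 4)*(5*v − 13*p).

(5*v − 13*p)*(3*v − 7*p − 4)*(2*v + 3*p + 9)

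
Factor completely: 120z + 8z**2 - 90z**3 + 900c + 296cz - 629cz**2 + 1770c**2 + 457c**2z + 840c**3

Group: 8c(105c**2 - 61cz + 90c - 10z**2 + 12z) + (9z + 10)(105c**2 - 61cz + 90c - 10z**2 + 12z); both groups contain (105c**2 - 61cz + 90c - 10z**2 + 12z), so (8c + 9z + 10) is a factor with cofactor 105c**2 - 61cz + 90c - 10z**2 + 12z.
The cofactor groups again: 105c**2 - 61cz + 90c - 10z**2 + 12z = 7c(15c + 2z) + (-5z + 6)(15c + 2z); both groups contain (15c + 2z), giving (7c - 5z + 6)(15c + 2z).

(15c + 2z)(7c - 5z + 6)(8c + 9z + 10)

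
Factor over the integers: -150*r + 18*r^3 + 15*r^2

Pull out the common factor 3*r, then factor the remaining trinomial.

3*r*(2*r - 5)*(3*r + 10)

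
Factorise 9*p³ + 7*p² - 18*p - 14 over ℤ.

(9*p + 7)*(p² - 2)

Group as (9*p³ - 18*p) + (7*p² - 14) = 9*p*(p² - 2) + 7*(p² - 2).
Both groups share the factor (p² - 2).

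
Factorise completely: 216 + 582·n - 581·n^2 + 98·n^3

(2·n - 9)·(7·n + 2)·(7·n - 12)

Trying the rational-root candidates, n = -2/7 is a root, giving the factor (7·n + 2) and quotient 14·n^2 - 87·n + 108.
The remaining quadratic factors as (7·n - 12)(2·n - 9).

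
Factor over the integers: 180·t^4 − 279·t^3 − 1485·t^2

9·t^2·(4·t − 15)·(5·t + 11)

Pull out the common factor 9·t^2, then factor the remaining trinomial.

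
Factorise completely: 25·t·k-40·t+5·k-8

Group as (25·t·k-40·t) + (5·k-8) = 5·t·(5·k-8) + (5·k-8).
Both groups share the factor (5·k-8).

(5·k-8)·(5·t+1)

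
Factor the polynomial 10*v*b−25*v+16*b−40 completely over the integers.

(2*b−5)*(5*v+8)

Group as (10*v*b−25*v) + (16*b−40) = 5*v*(2*b−5) + 8*(2*b−5).
Both groups share the factor (2*b−5).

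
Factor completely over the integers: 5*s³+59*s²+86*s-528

(5*s-11)*(s+6)*(s+8)

By the rational root theorem, s = -6 is a root, so (s+6) is a factor; dividing leaves 5*s²+29*s-88.
The remaining quadratic factors as (5*s-11)(s+8).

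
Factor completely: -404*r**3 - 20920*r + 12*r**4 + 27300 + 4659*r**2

(2*r - 15)*(6*r - 13)*(r - 10)*(r - 14)

By the rational root theorem, r = 15/2 is a root, so (2*r - 15) divides it; the quotient is 6*r**3 - 157*r**2 + 1152*r - 1820.
Continuing, r = 10 is a root, so (r - 10) is a factor; dividing leaves 6*r**2 - 97*r + 182.
The remaining quadratic factors as (r - 14)(6*r - 13).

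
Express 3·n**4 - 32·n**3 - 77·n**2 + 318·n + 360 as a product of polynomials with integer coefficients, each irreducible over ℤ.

(3·n + 10)·(n + 1)·(n - 12)·(n - 3)

Testing divisors of the constant over divisors of the leading coefficient, n = 12 is a root, so (n - 12) divides it; the quotient is 3·n**3 + 4·n**2 - 29·n - 30.
Next, n = 3 is a root, giving the factor (n - 3) and quotient 3·n**2 + 13·n + 10.
The remaining quadratic factors as (n + 1)(3·n + 10).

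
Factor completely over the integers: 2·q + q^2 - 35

(q + 7)·(q - 5)

Two integers with product -35 and sum 2 are 7 and -5.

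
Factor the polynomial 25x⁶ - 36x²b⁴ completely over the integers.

Factor out x² first: what remains is 25x⁴ - 36b⁴.
Recognize a difference of squares with the parts 5x² and 6b².

x²(5x² - 6b²)(5x² + 6b²)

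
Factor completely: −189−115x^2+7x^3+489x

(7x−3)(x−7)(x−9)

Among the possible rational roots, x = 7 is a root, so (x−7) is a factor; dividing leaves 7x^2−66x+27.
The remaining quadratic factors as (7x−3)(x−9).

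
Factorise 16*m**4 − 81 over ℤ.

Write as (4*m**2)² − (9)², then factor 4*m**2 − 9 once more.

(2*m + 3)*(2*m − 3)*(4*m**2 + 9)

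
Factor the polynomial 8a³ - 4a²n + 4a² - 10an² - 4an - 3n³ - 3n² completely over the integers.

(2a + n)(2a + n + 1)(2a - 3n)

Group: 2a(4a² - 4an - 3n²) + (n + 1)(4a² - 4an - 3n²); both groups contain (4a² - 4an - 3n²), so (2a + n + 1) is a factor with cofactor 4a² - 4an - 3n².
The cofactor groups again: 4a² - 4an - 3n² = 2a(2a + n) - 3n(2a + n); both groups contain (2a + n), giving (2a - 3n)(2a + n).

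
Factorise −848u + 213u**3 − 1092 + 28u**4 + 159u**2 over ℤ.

(4u + 7)(7u + 13)(u + 6)(u − 2)

Trying the rational-root candidates, u = −6 is a root, so (u + 6) is a factor; dividing leaves 28u**3 + 45u**2 − 111u − 182.
Continuing, u = −13/7 is a root, giving the factor (7u + 13) and quotient 4u**2 − u − 14.
The remaining quadratic factors as (4u + 7)(u − 2).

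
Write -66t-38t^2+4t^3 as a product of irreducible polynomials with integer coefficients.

Pull out the common factor 2t, then factor the remaining trinomial.

2t(2t+3)(t-11)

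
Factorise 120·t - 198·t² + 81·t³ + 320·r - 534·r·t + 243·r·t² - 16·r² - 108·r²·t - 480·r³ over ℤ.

-(12·r - 9·t + 10)·(5·r + 3·t - 4)·(8·r + 3·t)

Group: 12·r·(-40·r² - 39·r·t + 32·r - 9·t² + 12·t) + (-9·t + 10)·(-40·r² - 39·r·t + 32·r - 9·t² + 12·t); both groups contain (-40·r² - 39·r·t + 32·r - 9·t² + 12·t), so (12·r - 9·t + 10) is a factor with cofactor -40·r² - 39·r·t + 32·r - 9·t² + 12·t.
The cofactor groups again: -40·r² - 39·r·t + 32·r - 9·t² + 12·t = -8·r·(5·r + 3·t - 4) - 3·t·(5·r + 3·t - 4); both groups contain (5·r + 3·t - 4), giving -(8·r + 3·t)·(5·r + 3·t - 4).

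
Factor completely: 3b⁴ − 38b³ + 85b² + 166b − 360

(3b − 5)(b + 2)(b − 4)(b − 9)

By the rational root theorem, b = 9 is a root, giving the factor (b − 9) and quotient 3b³ − 11b² − 14b + 40.
Continuing, b = 5/3 is a root, so (3b − 5) divides it; the quotient is b² − 2b − 8.
The remaining quadratic factors as (b − 4)(b + 2).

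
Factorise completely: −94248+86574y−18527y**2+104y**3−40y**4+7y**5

(7y−12)(y−14)(y−3)(y**2+13y+187)

Trying the rational-root candidates, y = 14 is a root, giving the factor (y−14) and quotient 7y**4+58y**3+916y**2−5703y+6732.
Then y = 3 is a root, giving the factor (y−3) and quotient 7y**3+79y**2+1153y−2244.
Continuing, y = 12/7 is a root, so (7y−12) is a factor; dividing leaves y**2+13y+187.
The quadratic y**2+13y+187 has discriminant −579 < 0 and is irreducible over ℤ.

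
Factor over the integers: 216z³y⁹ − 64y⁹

Pull out the common factor 8y⁹, leaving 27z³ − 8.
Recognize a difference of cubes with the parts 3z and 2.

8y⁹(3z − 2)(9z² + 6z + 4)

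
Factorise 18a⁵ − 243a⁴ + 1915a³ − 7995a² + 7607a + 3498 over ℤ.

By the rational root theorem, a = −1/3 is a root, giving the factor (3a + 1) and quotient 6a⁴ − 83a³ + 666a² − 2887a + 3498.
Next, a = 6 is a root, so (a − 6) divides it; the quotient is 6a³ − 47a² + 384a − 583.
Next, a = 11/6 is a root, so (6a − 11) divides it; the quotient is a² − 6a + 53.
The quadratic a² − 6a + 53 has discriminant −176 < 0 and is irreducible over ℤ.

(3a + 1)(6a − 11)(a − 6)(a² − 6a + 53)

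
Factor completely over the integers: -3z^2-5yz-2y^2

-(2y+3z)(y+z)

Group: -y(2y+3z) - z(2y+3z); both groups contain (2y+3z).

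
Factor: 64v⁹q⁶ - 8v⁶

Factor out 8v⁶ first: what remains is 8v³q⁶ - 1.
Recognize a difference of cubes with the parts 2vq² and 1.

8v⁶(2vq² - 1)(4v²q⁴ + 2vq² + 1)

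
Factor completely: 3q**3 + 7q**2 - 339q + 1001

(3q - 11)(q + 13)(q - 7)

Testing divisors of the constant over divisors of the leading coefficient, q = 11/3 is a root, giving the factor (3q - 11) and quotient q**2 + 6q - 91.
The remaining quadratic factors as (q - 7)(q + 13).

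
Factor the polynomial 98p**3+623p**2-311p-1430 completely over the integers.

(2p+13)(7p+10)(7p-11)

By the rational root theorem, p = -10/7 is a root, so (7p+10) divides it; the quotient is 14p**2+69p-143.
The remaining quadratic factors as (2p+13)(7p-11).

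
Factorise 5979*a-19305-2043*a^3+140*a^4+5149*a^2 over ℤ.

(4*a-13)*(5*a+9)*(7*a-15)*(a-11)

Trying the rational-root candidates, a = 15/7 is a root, so (7*a-15) divides it; the quotient is 20*a^3-249*a^2+202*a+1287.
Continuing, a = 13/4 is a root, so (4*a-13) is a factor; dividing leaves 5*a^2-46*a-99.
The remaining quadratic factors as (a-11)(5*a+9).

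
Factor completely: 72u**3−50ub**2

Every term has a factor of 2u. Then 36u**2−25b**2 = (6u)² − (5b)².

2u(6u−5b)(6u+5b)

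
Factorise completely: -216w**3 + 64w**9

8w**3(2w**2 - 3)(4w**4 + 6w**2 + 9)

Pull out the common factor 8w**3, leaving 8w**6 - 27.
Recognize a difference of cubes with the parts 2w**2 and 3.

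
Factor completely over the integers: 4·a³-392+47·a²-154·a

(4·a+7)·(a+14)·(a-4)

Among the possible rational roots, a = -7/4 is a root, so (4·a+7) divides it; the quotient is a²+10·a-56.
The remaining quadratic factors as (a+14)(a-4).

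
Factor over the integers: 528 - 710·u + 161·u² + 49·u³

(7·u - 11)·(7·u - 8)·(u + 6)

By the rational root theorem, u = -6 is a root, so (u + 6) divides it; the quotient is 49·u² - 133·u + 88.
The remaining quadratic factors as (7·u - 11)(7·u - 8).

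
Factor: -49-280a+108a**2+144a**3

(4a+7)(6a+1)(6a-7)

By the rational root theorem, a = -1/6 is a root, giving the factor (6a+1) and quotient 24a**2+14a-49.
The remaining quadratic factors as (4a+7)(6a-7).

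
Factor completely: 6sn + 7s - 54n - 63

Group as (6sn + 7s) + (-54n - 63) = s(6n + 7) - 9(6n + 7).
Both groups share the factor (6n + 7).

(6n + 7)(s - 9)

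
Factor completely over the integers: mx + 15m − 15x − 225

(m − 15)(x + 15)

Group as (mx + 15m) + (−15x − 225) = m(x + 15) − 15(x + 15).
Both groups share the factor (x + 15).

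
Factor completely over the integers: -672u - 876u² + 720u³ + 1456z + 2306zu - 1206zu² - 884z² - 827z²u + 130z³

Group: 13z(10z² - 59zu - 68z - 120u² + 146u + 112) - 6u(10z² - 59zu - 68z - 120u² + 146u + 112); both groups contain (10z² - 59zu - 68z - 120u² + 146u + 112), so (13z - 6u) is a factor with cofactor 10z² - 59zu - 68z - 120u² + 146u + 112.
The cofactor groups again: 10z² - 59zu - 68z - 120u² + 146u + 112 = 2z(5z + 8u - 14) + (-15u - 8)(5z + 8u - 14); both groups contain (5z + 8u - 14), giving (2z - 15u - 8)(5z + 8u - 14).

(2z - 15u - 8)(13z - 6u)(5z + 8u - 14)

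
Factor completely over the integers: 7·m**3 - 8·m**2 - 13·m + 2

Testing divisors of the constant over divisors of the leading coefficient, m = 1/7 is a root, so (7·m - 1) divides it; the quotient is m**2 - m - 2.
The remaining quadratic factors as (m - 2)(m + 1).

(7·m - 1)·(m + 1)·(m - 2)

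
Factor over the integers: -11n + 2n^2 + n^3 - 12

(n + 1)(n + 4)(n - 3)

Testing divisors of the constant over divisors of the leading coefficient, n = -4 is a root, so (n + 4) divides it; the quotient is n^2 - 2n - 3.
The remaining quadratic factors as (n + 1)(n - 3).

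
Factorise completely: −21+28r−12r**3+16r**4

Group as (16r**4+28r) + (−12r**3−21) = 4r(4r**3+7) − 3(4r**3+7).
Both groups share the factor (4r**3+7).

(4r−3)(4r**3+7)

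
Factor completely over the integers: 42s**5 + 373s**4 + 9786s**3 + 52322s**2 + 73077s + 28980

Among the possible rational roots, s = -5/7 is a root, so (7s + 5) is a factor; dividing leaves 6s**4 + 49s**3 + 1363s**2 + 6501s + 5796.
Then s = -4 is a root, so (s + 4) is a factor; dividing leaves 6s**3 + 25s**2 + 1263s + 1449.
Continuing, s = -7/6 is a root, giving the factor (6s + 7) and quotient s**2 + 3s + 207.
The quadratic s**2 + 3s + 207 has discriminant -819 < 0 and is irreducible over ℤ.

(6s + 7)(7s + 5)(s + 4)(s**2 + 3s + 207)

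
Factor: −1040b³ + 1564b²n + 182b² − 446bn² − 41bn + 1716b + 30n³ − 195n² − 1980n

−(10b − n + 12)(13b − 15n)(8b − 2n − 11)

Group: 13b(−80b² + 28bn + 14b − 2n² + 13n + 132) − 15n(−80b² + 28bn + 14b − 2n² + 13n + 132); both groups contain (−80b² + 28bn + 14b − 2n² + 13n + 132), so (13b − 15n) is a factor with cofactor −80b² + 28bn + 14b − 2n² + 13n + 132.
The cofactor groups again: −80b² + 28bn + 14b − 2n² + 13n + 132 = −10b(8b − 2n − 11) + (n − 12)(8b − 2n − 11); both groups contain (8b − 2n − 11), giving −(10b − n + 12)(8b − 2n − 11).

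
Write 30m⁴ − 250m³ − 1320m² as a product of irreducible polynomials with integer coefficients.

10m²(3m + 11)(m − 12)

Pull out the common factor 10m², then factor the remaining trinomial.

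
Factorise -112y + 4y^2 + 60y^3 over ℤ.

Pull out the common factor 4y, then factor the remaining trinomial.

4y(3y - 4)(5y + 7)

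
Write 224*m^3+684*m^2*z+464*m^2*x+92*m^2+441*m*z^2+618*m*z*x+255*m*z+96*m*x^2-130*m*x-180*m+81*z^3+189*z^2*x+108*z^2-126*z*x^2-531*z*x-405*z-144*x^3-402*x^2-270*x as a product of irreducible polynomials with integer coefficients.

(4*m+9*z+6*x)*(7*m+3*z-3*x-5)*(8*m+3*z+8*x+9)

Group: 4*m*(56*m^2+45*m*z+32*m*x+23*m+9*z^2+15*z*x+12*z-24*x^2-67*x-45) + (9*z+6*x)*(56*m^2+45*m*z+32*m*x+23*m+9*z^2+15*z*x+12*z-24*x^2-67*x-45); both groups contain (56*m^2+45*m*z+32*m*x+23*m+9*z^2+15*z*x+12*z-24*x^2-67*x-45), so (4*m+9*z+6*x) is a factor with cofactor 56*m^2+45*m*z+32*m*x+23*m+9*z^2+15*z*x+12*z-24*x^2-67*x-45.
The cofactor groups again: 56*m^2+45*m*z+32*m*x+23*m+9*z^2+15*z*x+12*z-24*x^2-67*x-45 = 8*m*(7*m+3*z-3*x-5) + (3*z+8*x+9)*(7*m+3*z-3*x-5); both groups contain (7*m+3*z-3*x-5), giving (8*m+3*z+8*x+9)*(7*m+3*z-3*x-5).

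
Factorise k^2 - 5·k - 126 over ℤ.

(k + 9)·(k - 14)

Two integers with product -126 and sum -5 are 9 and -14.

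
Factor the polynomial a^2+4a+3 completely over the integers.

(a+1)(a+3)

Two integers with product 3 and sum 4 are 1 and 3.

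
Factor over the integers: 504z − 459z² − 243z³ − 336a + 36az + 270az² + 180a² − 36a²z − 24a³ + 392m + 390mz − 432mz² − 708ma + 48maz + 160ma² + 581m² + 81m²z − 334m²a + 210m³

(5m − 2a + 3z + 8)(6m − 2a − 9z + 7)(7m − 6a + 9z)

Group: 7m(30m² − 22ma − 27mz + 83m + 4a² + 12az − 30a − 27z² − 51z + 56) + (−6a + 9z)(30m² − 22ma − 27mz + 83m + 4a² + 12az − 30a − 27z² − 51z + 56); both groups contain (30m² − 22ma − 27mz + 83m + 4a² + 12az − 30a − 27z² − 51z + 56), so (7m − 6a + 9z) is a factor with cofactor 30m² − 22ma − 27mz + 83m + 4a² + 12az − 30a − 27z² − 51z + 56.
The cofactor groups again: 30m² − 22ma − 27mz + 83m + 4a² + 12az − 30a − 27z² − 51z + 56 = 5m(6m − 2a − 9z + 7) + (−2a + 3z + 8)(6m − 2a − 9z + 7); both groups contain (6m − 2a − 9z + 7), giving (5m − 2a + 3z + 8)(6m − 2a − 9z + 7).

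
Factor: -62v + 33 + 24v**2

Need a pair with product 24·33 = 792 and sum -62: that's -18 and -44.
Split the middle term: 24v**2 - 18v - 44v + 33 = 6v(4v - 3) - 11(4v - 3).

(4v - 3)(6v - 11)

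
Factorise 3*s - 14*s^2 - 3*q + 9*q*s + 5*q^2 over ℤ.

(5*q + 14*s - 3)*(q - s)

Group: q*(5*q + 14*s - 3) - s*(5*q + 14*s - 3); both groups contain (5*q + 14*s - 3).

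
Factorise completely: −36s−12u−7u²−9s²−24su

Group: −3s(3s+7u+12) − u(3s+7u+12); both groups contain (3s+7u+12).

−(3s+7u+12)(3s+u)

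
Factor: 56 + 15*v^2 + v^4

(v^2 + 7)*(v^2 + 8)

Substitute u = v^2 to get a quadratic in u, then factor.
v^2 + 8 is irreducible over ℤ (always positive, so no real roots).
v^2 + 7 is irreducible over ℤ (always positive, so no real roots).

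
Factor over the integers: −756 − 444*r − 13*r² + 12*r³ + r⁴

(r + 2)*(r + 7)*(r + 9)*(r − 6)

Trying the rational-root candidates, r = −9 is a root, so (r + 9) divides it; the quotient is r³ + 3*r² − 40*r − 84.
Then r = 6 is a root, so (r − 6) divides it; the quotient is r² + 9*r + 14.
The remaining quadratic factors as (r + 2)(r + 7).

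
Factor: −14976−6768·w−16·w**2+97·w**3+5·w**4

(5·w+12)·(w+12)·(w+13)·(w−8)

Testing divisors of the constant over divisors of the leading coefficient, w = −13 is a root, so (w+13) divides it; the quotient is 5·w**3+32·w**2−432·w−1152.
Then w = −12/5 is a root, so (5·w+12) is a factor; dividing leaves w**2+4·w−96.
The remaining quadratic factors as (w−8)(w+12).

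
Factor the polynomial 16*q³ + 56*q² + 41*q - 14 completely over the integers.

(4*q + 7)*(4*q - 1)*(q + 2)

By the rational root theorem, q = -2 is a root, giving the factor (q + 2) and quotient 16*q² + 24*q - 7.
The remaining quadratic factors as (4*q - 1)(4*q + 7).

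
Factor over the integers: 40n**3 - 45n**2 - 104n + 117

(8n - 9)(5n**2 - 13)

Group as (40n**3 - 104n) + (-45n**2 + 117) = 8n(5n**2 - 13) - 9(5n**2 - 13).
Both groups share the factor (5n**2 - 13).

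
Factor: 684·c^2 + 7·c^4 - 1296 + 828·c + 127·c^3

(7·c - 6)·(c + 4)·(c + 6)·(c + 9)

Trying the rational-root candidates, c = -6 is a root, giving the factor (c + 6) and quotient 7·c^3 + 85·c^2 + 174·c - 216.
Then c = 6/7 is a root, giving the factor (7·c - 6) and quotient c^2 + 13·c + 36.
The remaining quadratic factors as (c + 9)(c + 4).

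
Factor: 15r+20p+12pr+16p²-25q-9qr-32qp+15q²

(3q-4p-5)(5q-4p-3r)

Group: 3q(5q-4p-3r) + (-4p-5)(5q-4p-3r); both groups contain (5q-4p-3r).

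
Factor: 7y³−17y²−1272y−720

By the rational root theorem, y = 15 is a root, giving the factor (y−15) and quotient 7y²+88y+48.
The remaining quadratic factors as (y+12)(7y+4).

(7y+4)(y+12)(y−15)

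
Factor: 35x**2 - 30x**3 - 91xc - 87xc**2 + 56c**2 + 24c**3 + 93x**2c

Group: 5x(-6x**2 + 9xc + 7x - 3c**2 - 7c) - 8c(-6x**2 + 9xc + 7x - 3c**2 - 7c); both groups contain (-6x**2 + 9xc + 7x - 3c**2 - 7c), so (5x - 8c) is a factor with cofactor -6x**2 + 9xc + 7x - 3c**2 - 7c.
The cofactor groups again: -6x**2 + 9xc + 7x - 3c**2 - 7c = -x(6x - 3c - 7) + c(6x - 3c - 7); both groups contain (6x - 3c - 7), giving -(x - c)(6x - 3c - 7).

-(6x - 3c - 7)(5x - 8c)(x - c)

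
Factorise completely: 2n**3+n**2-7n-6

Among the possible rational roots, n = -3/2 is a root, so (2n+3) divides it; the quotient is n**2-n-2.
The remaining quadratic factors as (n-2)(n+1).

(2n+3)(n+1)(n-2)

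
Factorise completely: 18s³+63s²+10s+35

(2s+7)(9s²+5)

Group as (18s³+10s) + (63s²+35) = 2s(9s²+5) + 7(9s²+5).
Both groups share the factor (9s²+5).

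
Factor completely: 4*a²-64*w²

Pull out the common factor 4; a²-16*w² is a difference of squares.

4*(a+4*w)*(a-4*w)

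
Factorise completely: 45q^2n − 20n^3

Factor out 5n, leaving 9q^2 − 4n^2, which is a difference of two squares.

5n(3q − 2n)(3q + 2n)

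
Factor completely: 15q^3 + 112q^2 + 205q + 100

Testing divisors of the constant over divisors of the leading coefficient, q = -5 is a root, giving the factor (q + 5) and quotient 15q^2 + 37q + 20.
The remaining quadratic factors as (3q + 5)(5q + 4).

(3q + 5)(5q + 4)(q + 5)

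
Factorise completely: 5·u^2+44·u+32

(5·u+4)·(u+8)

Need a pair with product 5·32 = 160 and sum 44: that's 4 and 40.
Split the middle term: 5·u^2+4·u + 40·u+32 = u·(5·u+4) + 8·(5·u+4).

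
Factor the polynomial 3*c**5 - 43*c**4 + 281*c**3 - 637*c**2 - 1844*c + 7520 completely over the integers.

(3*c + 8)*(c - 4)*(c - 5)*(c**2 - 8*c + 47)

Among the possible rational roots, c = 4 is a root, giving the factor (c - 4) and quotient 3*c**4 - 31*c**3 + 157*c**2 - 9*c - 1880.
Then c = -8/3 is a root, giving the factor (3*c + 8) and quotient c**3 - 13*c**2 + 87*c - 235.
Continuing, c = 5 is a root, so (c - 5) is a factor; dividing leaves c**2 - 8*c + 47.
The quadratic c**2 - 8*c + 47 has discriminant -124 < 0 and is irreducible over ℤ.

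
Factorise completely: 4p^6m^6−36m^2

Pull out the common factor 4m^2, leaving p^6m^4−9.
Recognize a difference of squares with the parts p^3m^2 and 3.

4m^2(p^3m^2+3)(p^3m^2−3)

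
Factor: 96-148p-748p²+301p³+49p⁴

Testing divisors of the constant over divisors of the leading coefficient, p = -8 is a root, giving the factor (p+8) and quotient 49p³-91p²-20p+12.
Next, p = -3/7 is a root, giving the factor (7p+3) and quotient 7p²-16p+4.
The remaining quadratic factors as (p-2)(7p-2).

(7p+3)(7p-2)(p+8)(p-2)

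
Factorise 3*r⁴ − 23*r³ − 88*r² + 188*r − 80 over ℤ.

(3*r − 2)*(r + 4)*(r − 1)*(r − 10)

By the rational root theorem, r = 2/3 is a root, so (3*r − 2) is a factor; dividing leaves r³ − 7*r² − 34*r + 40.
Continuing, r = 10 is a root, giving the factor (r − 10) and quotient r² + 3*r − 4.
The remaining quadratic factors as (r + 4)(r − 1).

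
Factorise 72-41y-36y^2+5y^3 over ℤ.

(5y+9)(y-1)(y-8)

Trying the rational-root candidates, y = 1 is a root, so (y-1) is a factor; dividing leaves 5y^2-31y-72.
The remaining quadratic factors as (5y+9)(y-8).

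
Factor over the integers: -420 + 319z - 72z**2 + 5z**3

(5z - 12)(z - 5)(z - 7)

Among the possible rational roots, z = 5 is a root, giving the factor (z - 5) and quotient 5z**2 - 47z + 84.
The remaining quadratic factors as (z - 7)(5z - 12).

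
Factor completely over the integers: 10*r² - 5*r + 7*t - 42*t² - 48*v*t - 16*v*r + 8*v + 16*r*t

-(8*v - 5*r + 7*t)*(2*r + 6*t - 1)

Group: -8*v*(2*r + 6*t - 1) + (5*r - 7*t)*(2*r + 6*t - 1); both groups contain (2*r + 6*t - 1).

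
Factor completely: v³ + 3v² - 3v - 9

(v + 3)(v² - 3)

Group as (v³ - 3v) + (3v² - 9) = v(v² - 3) + 3(v² - 3).
Both groups share the factor (v² - 3).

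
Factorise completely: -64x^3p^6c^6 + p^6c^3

Pull out the common factor p^6c^3, leaving -64x^3c^3 + 1.
Recognize a difference of cubes with the parts 1 and 4xc.

-c^3p^6(4xc - 1)(16x^2c^2 + 4xc + 1)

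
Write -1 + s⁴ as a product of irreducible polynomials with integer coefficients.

Difference of squares twice: with A = s and B = 1, A⁴ − B⁴ = (A² − B²)(A² + B²), and A² − B² factors again.

(s + 1)(s - 1)(s² + 1)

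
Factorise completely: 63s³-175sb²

Factor out 7s, leaving 9s²-25b², which is a difference of two squares.

7s(3s-5b)(3s+5b)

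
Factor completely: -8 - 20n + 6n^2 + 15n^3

(5n + 2)(3n^2 - 4)

Group as (15n^3 - 20n) + (6n^2 - 8) = 5n(3n^2 - 4) + 2(3n^2 - 4).
Both groups share the factor (3n^2 - 4).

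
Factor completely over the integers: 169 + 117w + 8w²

(8w + 13)(w + 13)

Need a pair with product 8·169 = 1352 and sum 117: that's 104 and 13.
Split the middle term: 8w² + 104w + 13w + 169 = 8w(w + 13) + 13(w + 13).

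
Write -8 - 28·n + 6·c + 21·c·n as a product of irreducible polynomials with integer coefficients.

(3·c - 4)·(7·n + 2)

Group as (21·c·n + 6·c) + (-28·n - 8) = 3·c·(7·n + 2) - 4·(7·n + 2).
Both groups share the factor (7·n + 2).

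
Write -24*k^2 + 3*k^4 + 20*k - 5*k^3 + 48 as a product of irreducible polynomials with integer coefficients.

(3*k + 4)*(k + 2)*(k - 2)*(k - 3)

Testing divisors of the constant over divisors of the leading coefficient, k = 3 is a root, so (k - 3) divides it; the quotient is 3*k^3 + 4*k^2 - 12*k - 16.
Then k = -4/3 is a root, so (3*k + 4) is a factor; dividing leaves k^2 - 4.
The remaining quadratic factors as (k - 2)(k + 2).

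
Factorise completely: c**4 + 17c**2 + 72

(c**2 + 8)(c**2 + 9)

Substitute u = c**2 to get a quadratic in u, then factor.
c**2 + 9 is irreducible over ℤ (sum of squares).
c**2 + 8 is irreducible over ℤ (always positive, so no real roots).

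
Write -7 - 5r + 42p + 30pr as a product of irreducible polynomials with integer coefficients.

(5r + 7)(6p - 1)

Group as (30pr + 42p) + (-5r - 7) = 6p(5r + 7) - (5r + 7).
Both groups share the factor (5r + 7).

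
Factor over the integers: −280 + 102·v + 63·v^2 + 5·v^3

(5·v − 7)·(v + 10)·(v + 4)

Trying the rational-root candidates, v = −10 is a root, so (v + 10) divides it; the quotient is 5·v^2 + 13·v − 28.
The remaining quadratic factors as (5·v − 7)(v + 4).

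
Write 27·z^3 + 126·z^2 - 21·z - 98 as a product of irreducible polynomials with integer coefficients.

Group as (27·z^3 - 21·z) + (126·z^2 - 98) = 3·z·(9·z^2 - 7) + 14·(9·z^2 - 7).
Both groups share the factor (9·z^2 - 7).

(3·z + 14)·(9·z^2 - 7)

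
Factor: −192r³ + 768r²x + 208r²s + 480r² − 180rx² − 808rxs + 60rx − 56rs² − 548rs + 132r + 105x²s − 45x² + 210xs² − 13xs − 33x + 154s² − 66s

−(12r − 7s + 3)(4r − 15x − 11)(4r − x − 2s)

Group: 4r(−48r² + 12rx + 52rs − 12r − 7xs + 3x − 14s² + 6s) + (−15x − 11)(−48r² + 12rx + 52rs − 12r − 7xs + 3x − 14s² + 6s); both groups contain (−48r² + 12rx + 52rs − 12r − 7xs + 3x − 14s² + 6s), so (4r − 15x − 11) is a factor with cofactor −48r² + 12rx + 52rs − 12r − 7xs + 3x − 14s² + 6s.
The cofactor groups again: −48r² + 12rx + 52rs − 12r − 7xs + 3x − 14s² + 6s = −4r(12r − 7s + 3) + (x + 2s)(12r − 7s + 3); both groups contain (12r − 7s + 3), giving −(4r − x − 2s)(12r − 7s + 3).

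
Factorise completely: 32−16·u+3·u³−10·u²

(3·u−4)·(u+2)·(u−4)

Testing divisors of the constant over divisors of the leading coefficient, u = 4/3 is a root, so (3·u−4) divides it; the quotient is u²−2·u−8.
The remaining quadratic factors as (u+2)(u−4).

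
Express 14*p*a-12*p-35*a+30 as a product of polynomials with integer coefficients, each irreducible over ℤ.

Group as (14*p*a-12*p) + (-35*a+30) = 2*p*(7*a-6) - 5*(7*a-6).
Both groups share the factor (7*a-6).

(2*p-5)*(7*a-6)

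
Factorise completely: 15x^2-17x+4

(3x-1)(5x-4)

Need a pair with product 15·4 = 60 and sum -17: that's -5 and -12.
Split the middle term: 15x^2-5x - 12x+4 = 5x(3x-1) - 4(3x-1).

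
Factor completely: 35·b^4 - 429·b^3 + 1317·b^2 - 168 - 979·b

Testing divisors of the constant over divisors of the leading coefficient, b = 8 is a root, so (b - 8) is a factor; dividing leaves 35·b^3 - 149·b^2 + 125·b + 21.
Continuing, b = 3 is a root, so (b - 3) divides it; the quotient is 35·b^2 - 44·b - 7.
The remaining quadratic factors as (7·b + 1)(5·b - 7).

(5·b - 7)·(7·b + 1)·(b - 3)·(b - 8)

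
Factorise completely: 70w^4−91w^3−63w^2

7w^2(2w+1)(5w−9)

Pull out the common factor 7w^2, then factor the remaining trinomial.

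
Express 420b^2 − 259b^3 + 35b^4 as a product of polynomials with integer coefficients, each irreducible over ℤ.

7b^2(5b − 12)(b − 5)

Pull out the common factor 7b^2, then factor the remaining trinomial.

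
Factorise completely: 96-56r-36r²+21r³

(7r-12)(3r²-8)

Group as (21r³-56r) + (-36r²+96) = 7r(3r²-8) - 12(3r²-8).
Both groups share the factor (3r²-8).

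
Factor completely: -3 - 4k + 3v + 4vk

(4k + 3)(v - 1)

Group as (4vk + 3v) + (-4k - 3) = v(4k + 3) - (4k + 3).
Both groups share the factor (4k + 3).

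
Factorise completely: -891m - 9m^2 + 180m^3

9m(4m - 9)(5m + 11)

Pull out the common factor 9m, then factor the remaining trinomial.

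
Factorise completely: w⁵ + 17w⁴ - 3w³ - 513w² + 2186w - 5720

By the rational root theorem, w = -13 is a root, giving the factor (w + 13) and quotient w⁴ + 4w³ - 55w² + 202w - 440.
Continuing, w = -11 is a root, so (w + 11) divides it; the quotient is w³ - 7w² + 22w - 40.
Then w = 4 is a root, so (w - 4) divides it; the quotient is w² - 3w + 10.
The quadratic w² - 3w + 10 has discriminant -31 < 0 and is irreducible over ℤ.

(w + 11)(w + 13)(w - 4)(w² - 3w + 10)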